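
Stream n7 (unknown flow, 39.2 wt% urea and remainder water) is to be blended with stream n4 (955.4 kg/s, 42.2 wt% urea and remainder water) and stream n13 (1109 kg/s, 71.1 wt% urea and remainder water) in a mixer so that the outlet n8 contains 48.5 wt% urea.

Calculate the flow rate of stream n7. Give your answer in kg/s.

2048 kg/s

Let n7 be the unknown flow. Total out = 2064.4 + n7.
urea balance: 1191.7 + 0.392·n7 = 0.485·(2064.4 + n7)
(0.392 − 0.485)·n7 = 0.485×2064.4 − 1191.7 = -190.44
n7 = -190.44 / -0.093 = 2047.8 kg/s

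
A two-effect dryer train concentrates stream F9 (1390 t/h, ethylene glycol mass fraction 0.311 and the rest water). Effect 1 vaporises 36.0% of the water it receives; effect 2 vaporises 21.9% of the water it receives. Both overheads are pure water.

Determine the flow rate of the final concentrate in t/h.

911 t/h

water in feed = 1390×0.689 = 957.71 t/h.
After stage 1: water left = (1−0.360)×957.71 = 612.93; stream total = 1045.2 t/h.
After stage 2: water left = (1−0.219)×612.93 = 478.7; final concentrate = 910.99 t/h.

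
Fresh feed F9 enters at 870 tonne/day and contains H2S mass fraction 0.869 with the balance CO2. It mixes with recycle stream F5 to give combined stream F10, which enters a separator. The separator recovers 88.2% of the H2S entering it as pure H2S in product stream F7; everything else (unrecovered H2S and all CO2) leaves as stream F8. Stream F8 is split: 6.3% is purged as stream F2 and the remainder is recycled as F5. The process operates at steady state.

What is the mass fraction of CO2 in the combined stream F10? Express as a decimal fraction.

0.680

CO2 enters only via F9 and leaves only via the purge: 870×0.131 = 0.063×(CO2 in F8), and the separator passes all CO2, so CO2 in F10 = CO2 in F8 = 1809 tonne/day.
H2S in F10: m_A = 870×0.869 + (1−0.063)·(1−0.882)·m_A, so m_A = 756.03/0.8894 = 850.01 tonne/day.
F10 = 850.01 + 1809 = 2659.1 tonne/day.
CO2 fraction in F10 = 1809/2659.1 = 0.680.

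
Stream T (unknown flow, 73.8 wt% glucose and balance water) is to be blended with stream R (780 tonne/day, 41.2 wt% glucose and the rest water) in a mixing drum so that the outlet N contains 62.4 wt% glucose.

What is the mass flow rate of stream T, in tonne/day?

Let T be the unknown flow. Total out = 780 + T.
glucose balance: 321.36 + 0.738·T = 0.624·(780 + T)
(0.738 − 0.624)·T = 0.624×780 − 321.36 = 165.36
T = 165.36 / 0.114 = 1450.5 tonne/day

1451 tonne/day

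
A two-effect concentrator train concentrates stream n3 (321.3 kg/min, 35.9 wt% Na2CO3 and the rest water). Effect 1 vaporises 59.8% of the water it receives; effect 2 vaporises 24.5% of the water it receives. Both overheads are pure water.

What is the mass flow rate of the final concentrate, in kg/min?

water in feed = 321.3×0.641 = 205.95 kg/min.
After stage 1: water left = (1−0.598)×205.95 = 82.793; stream total = 198.14 kg/min.
After stage 2: water left = (1−0.245)×82.793 = 62.509; final concentrate = 177.86 kg/min.

177.9 kg/min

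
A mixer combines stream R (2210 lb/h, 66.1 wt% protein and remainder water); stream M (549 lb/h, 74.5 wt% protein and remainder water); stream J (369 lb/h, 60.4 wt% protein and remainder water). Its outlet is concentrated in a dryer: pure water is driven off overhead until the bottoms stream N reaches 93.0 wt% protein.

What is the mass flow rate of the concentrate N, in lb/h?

2250 lb/h

protein entering = 2210×0.661 + 549×0.745 + 369×0.604 = 2092.7 lb/h.
All protein reports to N, so N = 2092.7/0.930 = 2250.2 lb/h.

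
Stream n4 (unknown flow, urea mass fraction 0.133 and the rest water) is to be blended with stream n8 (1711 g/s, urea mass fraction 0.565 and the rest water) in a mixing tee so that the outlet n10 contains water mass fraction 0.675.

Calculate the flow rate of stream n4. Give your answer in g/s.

2139 g/s

Let n4 be the unknown flow. Total out = 1711 + n4.
water balance: 744.28 + 0.867·n4 = 0.675·(1711 + n4)
(0.867 − 0.675)·n4 = 0.675×1711 − 744.28 = 410.64
n4 = 410.64 / 0.192 = 2138.8 g/s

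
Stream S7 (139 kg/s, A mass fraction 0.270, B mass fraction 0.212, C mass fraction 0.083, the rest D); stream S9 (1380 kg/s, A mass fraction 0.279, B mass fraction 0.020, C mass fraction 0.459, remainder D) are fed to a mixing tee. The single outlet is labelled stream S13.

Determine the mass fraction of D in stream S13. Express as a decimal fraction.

0.260

Total flow out = 139 + 1380 = 1519 kg/s.
D in = 139×0.435 + 1380×0.242 = 394.42 kg/s.
D mass fraction in S13 = 394.42/1519 = 0.260.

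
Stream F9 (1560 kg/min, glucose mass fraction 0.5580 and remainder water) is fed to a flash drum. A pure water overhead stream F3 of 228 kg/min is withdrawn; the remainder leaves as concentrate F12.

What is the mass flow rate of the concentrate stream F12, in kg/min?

Concentrate = 1560 − 228 = 1332 kg/min.

1332 kg/min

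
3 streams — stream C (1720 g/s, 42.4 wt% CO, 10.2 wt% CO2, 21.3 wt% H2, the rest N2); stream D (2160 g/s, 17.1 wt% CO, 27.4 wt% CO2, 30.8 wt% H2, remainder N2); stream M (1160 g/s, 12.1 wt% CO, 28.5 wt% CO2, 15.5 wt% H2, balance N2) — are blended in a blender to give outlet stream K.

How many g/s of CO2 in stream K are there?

1098 g/s

CO2 out = CO2 in = 1720×0.102 + 2160×0.274 + 1160×0.285 = 1097.9 g/s.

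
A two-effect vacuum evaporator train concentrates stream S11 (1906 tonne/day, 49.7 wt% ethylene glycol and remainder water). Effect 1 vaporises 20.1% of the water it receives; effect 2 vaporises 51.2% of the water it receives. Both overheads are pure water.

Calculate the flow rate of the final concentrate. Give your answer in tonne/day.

water in feed = 1906×0.503 = 958.72 tonne/day.
After stage 1: water left = (1−0.201)×958.72 = 766.02; stream total = 1713.3 tonne/day.
After stage 2: water left = (1−0.512)×766.02 = 373.82; final concentrate = 1321.1 tonne/day.

1321 tonne/day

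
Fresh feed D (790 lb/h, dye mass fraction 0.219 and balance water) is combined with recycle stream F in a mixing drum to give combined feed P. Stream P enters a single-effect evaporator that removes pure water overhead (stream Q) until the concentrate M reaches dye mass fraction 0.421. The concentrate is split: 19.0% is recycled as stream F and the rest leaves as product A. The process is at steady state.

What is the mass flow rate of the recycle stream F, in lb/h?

Overall dye balance (none leaves overhead): dye in fresh feed = dye in product, i.e. 790×0.219 = (1−0.190)·M·0.421.
M = 173.01/(0.421×0.810) = 507.35 lb/h.
Recycle F = 0.190×507.35 = 96.396 lb/h.

96.4 lb/h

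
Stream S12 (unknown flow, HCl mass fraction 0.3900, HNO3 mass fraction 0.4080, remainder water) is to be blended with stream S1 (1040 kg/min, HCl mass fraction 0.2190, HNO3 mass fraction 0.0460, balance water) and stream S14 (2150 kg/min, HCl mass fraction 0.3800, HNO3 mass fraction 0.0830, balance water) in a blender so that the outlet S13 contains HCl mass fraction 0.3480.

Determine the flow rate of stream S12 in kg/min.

Let S12 be the unknown flow. Total out = 3190 + S12.
HCl balance: 1044.8 + 0.390·S12 = 0.348·(3190 + S12)
(0.390 − 0.348)·S12 = 0.348×3190 − 1044.8 = 65.36
S12 = 65.36 / 0.042 = 1556.2 kg/min

1556 kg/min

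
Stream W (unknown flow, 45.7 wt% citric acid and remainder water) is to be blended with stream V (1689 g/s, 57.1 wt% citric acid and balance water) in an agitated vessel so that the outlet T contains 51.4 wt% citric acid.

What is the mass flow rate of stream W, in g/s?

Let W be the unknown flow. Total out = 1689 + W.
citric acid balance: 964.42 + 0.457·W = 0.514·(1689 + W)
(0.457 − 0.514)·W = 0.514×1689 − 964.42 = -96.273
W = -96.273 / -0.057 = 1689 g/s

1689 g/s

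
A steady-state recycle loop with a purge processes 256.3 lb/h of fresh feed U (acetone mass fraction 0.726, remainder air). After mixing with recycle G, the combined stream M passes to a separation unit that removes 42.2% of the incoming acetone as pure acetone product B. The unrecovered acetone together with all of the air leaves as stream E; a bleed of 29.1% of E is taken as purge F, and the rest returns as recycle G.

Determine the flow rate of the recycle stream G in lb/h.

air enters only via U and leaves only via the purge: 256.3×0.274 = 0.291×(air in E), and the separation unit passes all air, so air in M = air in E = 241.33 lb/h.
acetone in M: m_A = 256.3×0.726 + (1−0.291)·(1−0.422)·m_A, so m_A = 186.07/0.5902 = 315.27 lb/h.
E = (1−0.422)×315.27 + 241.33 = 423.56 lb/h.
Recycle G = (1−0.291)×423.56 = 300.3 lb/h.

300.3 lb/h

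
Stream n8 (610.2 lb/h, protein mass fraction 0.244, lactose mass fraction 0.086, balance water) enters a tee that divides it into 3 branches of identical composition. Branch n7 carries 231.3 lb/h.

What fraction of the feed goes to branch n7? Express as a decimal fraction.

Fraction to n7 = 231.3/610.2 = 0.3791.

0.379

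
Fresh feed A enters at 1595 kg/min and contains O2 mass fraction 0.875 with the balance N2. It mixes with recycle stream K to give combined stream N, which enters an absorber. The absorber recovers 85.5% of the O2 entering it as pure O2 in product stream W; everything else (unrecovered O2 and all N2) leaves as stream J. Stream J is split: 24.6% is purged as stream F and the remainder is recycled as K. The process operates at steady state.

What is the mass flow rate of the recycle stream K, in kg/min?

782.4 kg/min

N2 enters only via A and leaves only via the purge: 1595×0.125 = 0.246×(N2 in J), and the absorber passes all N2, so N2 in N = N2 in J = 810.47 kg/min.
O2 in N: m_A = 1595×0.875 + (1−0.246)·(1−0.855)·m_A, so m_A = 1395.6/0.8907 = 1566.9 kg/min.
J = (1−0.855)×1566.9 + 810.47 = 1037.7 kg/min.
Recycle K = (1−0.246)×1037.7 = 782.41 kg/min.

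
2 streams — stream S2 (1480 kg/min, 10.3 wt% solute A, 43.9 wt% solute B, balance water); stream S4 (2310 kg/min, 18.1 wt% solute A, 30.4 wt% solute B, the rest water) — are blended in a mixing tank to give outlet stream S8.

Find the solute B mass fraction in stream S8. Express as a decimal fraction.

0.357

Total flow out = 1480 + 2310 = 3790 kg/min.
solute B in = 1480×0.439 + 2310×0.304 = 1352 kg/min.
solute B mass fraction in S8 = 1352/3790 = 0.357.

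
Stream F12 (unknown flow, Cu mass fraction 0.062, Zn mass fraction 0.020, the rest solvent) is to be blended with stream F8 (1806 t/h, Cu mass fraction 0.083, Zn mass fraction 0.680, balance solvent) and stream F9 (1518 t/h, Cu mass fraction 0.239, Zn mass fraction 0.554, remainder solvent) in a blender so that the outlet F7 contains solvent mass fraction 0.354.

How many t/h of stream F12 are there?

Let F12 be the unknown flow. Total out = 3324 + F12.
solvent balance: 742.25 + 0.918·F12 = 0.354·(3324 + F12)
(0.918 − 0.354)·F12 = 0.354×3324 − 742.25 = 434.45
F12 = 434.45 / 0.564 = 770.3 t/h

770.3 t/h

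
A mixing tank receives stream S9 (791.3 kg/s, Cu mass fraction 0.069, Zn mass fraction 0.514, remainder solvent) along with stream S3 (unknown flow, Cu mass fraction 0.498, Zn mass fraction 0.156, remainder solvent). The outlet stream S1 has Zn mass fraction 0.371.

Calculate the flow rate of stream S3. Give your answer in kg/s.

526.3 kg/s

Let S3 be the unknown flow. Total out = 791.3 + S3.
Zn balance: 406.73 + 0.156·S3 = 0.371·(791.3 + S3)
(0.156 − 0.371)·S3 = 0.371×791.3 − 406.73 = -113.16
S3 = -113.16 / -0.215 = 526.31 kg/s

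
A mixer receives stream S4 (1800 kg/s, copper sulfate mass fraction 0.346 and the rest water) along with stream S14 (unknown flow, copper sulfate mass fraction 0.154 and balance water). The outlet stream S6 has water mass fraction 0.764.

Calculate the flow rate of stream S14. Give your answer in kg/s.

Let S14 be the unknown flow. Total out = 1800 + S14.
water balance: 1177.2 + 0.846·S14 = 0.764·(1800 + S14)
(0.846 − 0.764)·S14 = 0.764×1800 − 1177.2 = 198
S14 = 198 / 0.082 = 2414.6 kg/s

2415 kg/s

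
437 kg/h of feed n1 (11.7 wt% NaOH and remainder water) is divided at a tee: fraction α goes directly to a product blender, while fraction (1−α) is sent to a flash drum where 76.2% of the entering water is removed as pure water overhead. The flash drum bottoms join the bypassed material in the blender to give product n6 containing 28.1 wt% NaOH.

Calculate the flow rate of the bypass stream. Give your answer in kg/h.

57.94 kg/h

All 437×0.117 = 51.129 kg/h of NaOH reaches n6, so n6 = 51.129/0.281 = 181.95 kg/h and vapour = 255.05 kg/h.
The evaporator receives (1−α)·437 of feed at 0.883 water and removes 0.762 of that water:
0.762×0.883×(1−α)×437 = 255.05
(1−α) = 255.05/294.03 = 0.8674;  α = 0.1326.
Bypass flow = 0.1326×437 = 57.944 kg/h.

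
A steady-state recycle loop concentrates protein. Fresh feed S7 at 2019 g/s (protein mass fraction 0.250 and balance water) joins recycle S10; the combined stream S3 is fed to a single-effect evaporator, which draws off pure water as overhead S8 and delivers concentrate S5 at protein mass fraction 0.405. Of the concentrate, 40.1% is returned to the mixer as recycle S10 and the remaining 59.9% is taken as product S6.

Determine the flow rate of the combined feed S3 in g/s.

Overall protein balance (none leaves overhead): protein in fresh feed = protein in product, i.e. 2019×0.250 = (1−0.401)·S5·0.405.
S5 = 504.75/(0.405×0.599) = 2080.6 g/s.
Recycle S10 = 0.401×2080.6 = 834.33 g/s.
Combined feed S3 = 2019 + 834.33 = 2853.3 g/s.

2853 g/s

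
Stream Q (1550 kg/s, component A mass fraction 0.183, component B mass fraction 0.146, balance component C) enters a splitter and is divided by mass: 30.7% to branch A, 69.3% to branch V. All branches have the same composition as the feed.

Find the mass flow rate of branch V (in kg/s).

1074 kg/s

Branch V flow = 0.693×1550 = 1074.1 kg/s.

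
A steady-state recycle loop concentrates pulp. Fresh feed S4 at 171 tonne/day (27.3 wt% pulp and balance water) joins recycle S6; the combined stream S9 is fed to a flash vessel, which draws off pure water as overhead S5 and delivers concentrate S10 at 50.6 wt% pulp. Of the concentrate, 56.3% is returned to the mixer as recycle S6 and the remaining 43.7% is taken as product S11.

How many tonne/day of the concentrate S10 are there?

211.1 tonne/day

Overall pulp balance (none leaves overhead): pulp in fresh feed = pulp in product, i.e. 171×0.273 = (1−0.563)·S10·0.506.
S10 = 46.683/(0.506×0.437) = 211.12 tonne/day.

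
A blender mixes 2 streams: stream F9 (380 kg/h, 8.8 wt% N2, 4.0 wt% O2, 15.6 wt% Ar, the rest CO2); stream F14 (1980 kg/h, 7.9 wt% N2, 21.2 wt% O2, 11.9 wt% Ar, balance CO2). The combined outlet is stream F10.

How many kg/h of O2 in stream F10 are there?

O2 out = O2 in = 380×0.040 + 1980×0.212 = 434.96 kg/h.

435 kg/h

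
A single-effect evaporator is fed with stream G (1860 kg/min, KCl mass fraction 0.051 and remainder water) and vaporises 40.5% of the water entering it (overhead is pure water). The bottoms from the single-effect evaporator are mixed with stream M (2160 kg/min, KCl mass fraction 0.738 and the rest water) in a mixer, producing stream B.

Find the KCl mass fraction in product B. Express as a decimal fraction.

Vapour removed = 0.405×0.949×1860 = 714.88 kg/min; concentrate = 1145.1 kg/min.
KCl reaching the mixer = 94.86 (from concentrate) + 2160×0.738 = 1688.9 kg/min.
Product flow = 1145.1 + 2160 = 3305.1 kg/min; KCl fraction = 0.511.

0.511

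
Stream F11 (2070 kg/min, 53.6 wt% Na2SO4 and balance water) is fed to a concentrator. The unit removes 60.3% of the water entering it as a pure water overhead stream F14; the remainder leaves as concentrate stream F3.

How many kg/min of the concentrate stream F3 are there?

1491 kg/min

water entering = 2070×0.464 = 960.48 kg/min; overhead removed = 0.603×960.48 = 579.17 kg/min.
Concentrate = 2070 − 579.17 = 1490.8 kg/min.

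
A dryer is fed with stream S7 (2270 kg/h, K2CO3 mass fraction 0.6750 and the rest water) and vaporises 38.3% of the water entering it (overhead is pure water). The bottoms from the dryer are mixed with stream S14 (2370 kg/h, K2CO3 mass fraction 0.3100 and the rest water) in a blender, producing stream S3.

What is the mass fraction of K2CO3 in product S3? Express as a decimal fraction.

0.5202

Vapour removed = 0.383×0.325×2270 = 282.56 kg/h; concentrate = 1987.4 kg/h.
K2CO3 reaching the mixer = 1532.2 (from concentrate) + 2370×0.310 = 2266.9 kg/h.
Product flow = 1987.4 + 2370 = 4357.4 kg/h; K2CO3 fraction = 0.5202.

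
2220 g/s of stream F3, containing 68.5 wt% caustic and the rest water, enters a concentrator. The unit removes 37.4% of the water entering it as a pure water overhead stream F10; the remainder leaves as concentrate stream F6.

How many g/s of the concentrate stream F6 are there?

water entering = 2220×0.315 = 699.3 g/s; overhead removed = 0.374×699.3 = 261.54 g/s.
Concentrate = 2220 − 261.54 = 1958.5 g/s.

1958 g/s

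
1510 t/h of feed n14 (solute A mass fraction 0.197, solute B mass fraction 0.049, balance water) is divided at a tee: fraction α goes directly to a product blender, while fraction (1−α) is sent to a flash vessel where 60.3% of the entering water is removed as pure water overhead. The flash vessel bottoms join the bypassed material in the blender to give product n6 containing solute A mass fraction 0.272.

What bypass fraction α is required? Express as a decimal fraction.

All 1510×0.197 = 297.47 t/h of solute A reaches n6, so n6 = 297.47/0.272 = 1093.6 t/h and vapour = 416.36 t/h.
The evaporator receives (1−α)·1510 of feed at 0.754 water and removes 0.603 of that water:
0.603×0.754×(1−α)×1510 = 416.36
(1−α) = 416.36/686.54 = 0.6065;  α = 0.3935.

0.394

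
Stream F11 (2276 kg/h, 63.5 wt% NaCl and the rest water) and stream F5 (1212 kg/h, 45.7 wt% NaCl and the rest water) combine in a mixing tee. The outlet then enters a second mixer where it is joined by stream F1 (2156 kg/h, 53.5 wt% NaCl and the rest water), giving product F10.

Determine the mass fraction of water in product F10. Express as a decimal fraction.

Overall, product flow = 5644 kg/h.
water in = 2276×0.365 + 1212×0.543 + 2156×0.465 = 2491.4 kg/h.
water fraction in F10 = 0.441.

0.441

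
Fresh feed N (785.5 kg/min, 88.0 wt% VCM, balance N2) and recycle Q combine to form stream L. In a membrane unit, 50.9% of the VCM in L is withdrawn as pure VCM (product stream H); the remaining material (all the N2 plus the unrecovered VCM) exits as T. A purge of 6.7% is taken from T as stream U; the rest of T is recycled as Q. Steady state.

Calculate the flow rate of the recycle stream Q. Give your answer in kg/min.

N2 enters only via N and leaves only via the purge: 785.5×0.120 = 0.067×(N2 in T), and the membrane unit passes all N2, so N2 in L = N2 in T = 1406.9 kg/min.
VCM in L: m_A = 785.5×0.880 + (1−0.067)·(1−0.509)·m_A, so m_A = 691.24/0.5419 = 1275.6 kg/min.
T = (1−0.509)×1275.6 + 1406.9 = 2033.2 kg/min.
Recycle Q = (1−0.067)×2033.2 = 1897 kg/min.

1897 kg/min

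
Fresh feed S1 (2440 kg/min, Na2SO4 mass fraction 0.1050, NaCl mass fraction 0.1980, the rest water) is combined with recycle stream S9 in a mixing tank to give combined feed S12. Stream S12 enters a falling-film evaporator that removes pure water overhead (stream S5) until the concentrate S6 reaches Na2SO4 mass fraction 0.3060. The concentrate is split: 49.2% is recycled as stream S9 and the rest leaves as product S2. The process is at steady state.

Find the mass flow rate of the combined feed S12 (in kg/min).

Overall Na2SO4 balance (none leaves overhead): Na2SO4 in fresh feed = Na2SO4 in product, i.e. 2440×0.105 = (1−0.492)·S6·0.306.
S6 = 256.2/(0.306×0.508) = 1648.1 kg/min.
Recycle S9 = 0.492×1648.1 = 810.88 kg/min.
Combined feed S12 = 2440 + 810.88 = 3250.9 kg/min.

3251 kg/min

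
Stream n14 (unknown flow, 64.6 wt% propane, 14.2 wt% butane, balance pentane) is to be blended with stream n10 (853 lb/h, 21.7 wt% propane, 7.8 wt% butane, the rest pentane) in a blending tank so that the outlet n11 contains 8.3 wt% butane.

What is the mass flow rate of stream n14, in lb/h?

72.29 lb/h

Let n14 be the unknown flow. Total out = 853 + n14.
butane balance: 66.534 + 0.142·n14 = 0.083·(853 + n14)
(0.142 − 0.083)·n14 = 0.083×853 − 66.534 = 4.265
n14 = 4.265 / 0.059 = 72.288 lb/h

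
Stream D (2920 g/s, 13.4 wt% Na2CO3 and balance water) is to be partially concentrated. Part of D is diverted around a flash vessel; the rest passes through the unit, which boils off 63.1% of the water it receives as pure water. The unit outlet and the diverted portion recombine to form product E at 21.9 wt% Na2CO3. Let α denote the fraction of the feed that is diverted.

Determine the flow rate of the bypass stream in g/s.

All 2920×0.134 = 391.28 g/s of Na2CO3 reaches E, so E = 391.28/0.219 = 1786.7 g/s and vapour = 1133.3 g/s.
The evaporator receives (1−α)·2920 of feed at 0.866 water and removes 0.631 of that water:
0.631×0.866×(1−α)×2920 = 1133.3
(1−α) = 1133.3/1595.6 = 0.7103;  α = 0.2897.
Bypass flow = 0.2897×2920 = 845.99 g/s.

846 g/s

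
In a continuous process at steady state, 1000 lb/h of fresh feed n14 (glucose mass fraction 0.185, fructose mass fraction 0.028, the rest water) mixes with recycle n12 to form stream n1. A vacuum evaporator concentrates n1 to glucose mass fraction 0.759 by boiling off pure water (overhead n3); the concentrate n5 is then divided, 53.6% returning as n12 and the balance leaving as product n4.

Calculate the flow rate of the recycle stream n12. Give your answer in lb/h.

281.6 lb/h

Overall glucose balance (none leaves overhead): glucose in fresh feed = glucose in product, i.e. 1000×0.185 = (1−0.536)·n5·0.759.
n5 = 185/(0.759×0.464) = 525.31 lb/h.
Recycle n12 = 0.536×525.31 = 281.56 lb/h.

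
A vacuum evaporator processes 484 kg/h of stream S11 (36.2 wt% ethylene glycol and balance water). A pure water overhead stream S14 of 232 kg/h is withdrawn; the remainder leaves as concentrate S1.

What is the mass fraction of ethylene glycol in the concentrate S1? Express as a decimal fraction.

0.695

ethylene glycol is not removed: 484×0.362 = 175.21 kg/h of ethylene glycol enters S1.
Concentrate = 484 − 232 = 252 kg/h.
Mass fraction = 175.21/252 = 0.695.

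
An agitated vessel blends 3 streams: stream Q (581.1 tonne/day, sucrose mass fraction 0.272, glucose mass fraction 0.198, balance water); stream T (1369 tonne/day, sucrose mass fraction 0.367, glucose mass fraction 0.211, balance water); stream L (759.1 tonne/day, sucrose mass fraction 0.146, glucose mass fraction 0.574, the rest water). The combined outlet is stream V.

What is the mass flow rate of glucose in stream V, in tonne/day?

glucose out = glucose in = 581.1×0.198 + 1369×0.211 + 759.1×0.574 = 839.64 tonne/day.

839.6 tonne/day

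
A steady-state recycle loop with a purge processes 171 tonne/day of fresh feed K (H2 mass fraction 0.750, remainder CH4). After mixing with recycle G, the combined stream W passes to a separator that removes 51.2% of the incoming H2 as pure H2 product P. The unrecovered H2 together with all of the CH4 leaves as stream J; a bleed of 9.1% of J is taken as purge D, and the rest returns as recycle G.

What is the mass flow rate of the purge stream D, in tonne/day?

52.99 tonne/day

CH4 enters only via K and leaves only via the purge: 171×0.250 = 0.091×(CH4 in J), and the separator passes all CH4, so CH4 in W = CH4 in J = 469.78 tonne/day.
H2 in W: m_A = 171×0.750 + (1−0.091)·(1−0.512)·m_A, so m_A = 128.25/0.5564 = 230.5 tonne/day.
J = (1−0.512)×230.5 + 469.78 = 582.26 tonne/day.
Purge D = 0.091×582.26 = 52.986 tonne/day.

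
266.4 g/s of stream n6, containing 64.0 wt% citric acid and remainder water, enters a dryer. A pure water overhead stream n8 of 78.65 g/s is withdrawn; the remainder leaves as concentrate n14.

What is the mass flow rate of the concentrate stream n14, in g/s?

187.7 g/s

Concentrate = 266.4 − 78.65 = 187.75 g/s.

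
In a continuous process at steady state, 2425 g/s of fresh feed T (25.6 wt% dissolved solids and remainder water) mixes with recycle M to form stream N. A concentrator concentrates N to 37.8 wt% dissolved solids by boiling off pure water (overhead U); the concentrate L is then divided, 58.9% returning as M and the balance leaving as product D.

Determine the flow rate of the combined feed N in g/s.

Overall dissolved solids balance (none leaves overhead): dissolved solids in fresh feed = dissolved solids in product, i.e. 2425×0.256 = (1−0.589)·L·0.378.
L = 620.8/(0.378×0.411) = 3995.9 g/s.
Recycle M = 0.589×3995.9 = 2353.6 g/s.
Combined feed N = 2425 + 2353.6 = 4778.6 g/s.

4779 g/s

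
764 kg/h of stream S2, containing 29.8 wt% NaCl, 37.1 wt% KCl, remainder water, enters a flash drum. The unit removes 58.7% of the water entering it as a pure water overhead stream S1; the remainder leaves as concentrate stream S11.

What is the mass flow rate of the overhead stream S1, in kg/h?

148.4 kg/h

water entering = 764×0.331 = 252.88 kg/h; overhead removed = 0.587×252.88 = 148.44 kg/h.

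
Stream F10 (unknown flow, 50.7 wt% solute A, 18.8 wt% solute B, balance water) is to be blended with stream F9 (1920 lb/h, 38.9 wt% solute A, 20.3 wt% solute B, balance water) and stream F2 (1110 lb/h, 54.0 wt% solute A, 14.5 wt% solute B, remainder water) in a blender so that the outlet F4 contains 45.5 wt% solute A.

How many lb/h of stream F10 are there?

622.5 lb/h

Let F10 be the unknown flow. Total out = 3030 + F10.
solute A balance: 1346.3 + 0.507·F10 = 0.455·(3030 + F10)
(0.507 − 0.455)·F10 = 0.455×3030 − 1346.3 = 32.37
F10 = 32.37 / 0.052 = 622.5 lb/h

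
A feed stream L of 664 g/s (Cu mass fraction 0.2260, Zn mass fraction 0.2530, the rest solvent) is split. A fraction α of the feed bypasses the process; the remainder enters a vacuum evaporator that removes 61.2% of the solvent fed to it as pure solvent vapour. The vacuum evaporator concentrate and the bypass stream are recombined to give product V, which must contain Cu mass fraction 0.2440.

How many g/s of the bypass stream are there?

510.4 g/s

All 664×0.226 = 150.06 g/s of Cu reaches V, so V = 150.06/0.244 = 615.02 g/s and vapour = 48.984 g/s.
The evaporator receives (1−α)·664 of feed at 0.521 solvent and removes 0.612 of that solvent:
0.612×0.521×(1−α)×664 = 48.984
(1−α) = 48.984/211.72 = 0.2314;  α = 0.7686.
Bypass flow = 0.7686×664 = 510.38 g/s.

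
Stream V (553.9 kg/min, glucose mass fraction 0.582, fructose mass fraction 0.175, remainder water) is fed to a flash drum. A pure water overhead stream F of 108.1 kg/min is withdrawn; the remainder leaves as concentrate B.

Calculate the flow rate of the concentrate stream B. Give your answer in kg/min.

445.8 kg/min

Concentrate = 553.9 − 108.1 = 445.8 kg/min.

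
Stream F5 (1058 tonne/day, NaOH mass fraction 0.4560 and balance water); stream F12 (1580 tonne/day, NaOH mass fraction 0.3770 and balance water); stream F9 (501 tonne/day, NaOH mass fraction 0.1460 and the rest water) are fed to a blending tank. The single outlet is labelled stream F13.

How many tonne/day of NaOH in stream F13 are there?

1151 tonne/day

NaOH out = NaOH in = 1058×0.456 + 1580×0.377 + 501×0.146 = 1151.3 tonne/day.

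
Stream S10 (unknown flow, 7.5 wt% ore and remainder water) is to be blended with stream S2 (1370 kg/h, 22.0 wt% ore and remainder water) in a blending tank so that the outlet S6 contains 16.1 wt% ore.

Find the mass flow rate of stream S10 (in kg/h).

Let S10 be the unknown flow. Total out = 1370 + S10.
ore balance: 301.4 + 0.075·S10 = 0.161·(1370 + S10)
(0.075 − 0.161)·S10 = 0.161×1370 − 301.4 = -80.83
S10 = -80.83 / -0.086 = 939.88 kg/h

939.9 kg/h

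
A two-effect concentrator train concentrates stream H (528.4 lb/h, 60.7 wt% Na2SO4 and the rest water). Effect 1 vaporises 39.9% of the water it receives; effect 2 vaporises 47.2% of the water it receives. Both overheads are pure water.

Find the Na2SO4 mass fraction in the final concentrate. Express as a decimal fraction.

water in feed = 528.4×0.393 = 207.66 lb/h.
After stage 1: water left = (1−0.399)×207.66 = 124.8; stream total = 445.54 lb/h.
After stage 2: water left = (1−0.472)×124.8 = 65.897; final concentrate = 386.64 lb/h.
Na2SO4 fraction = 320.74/386.64 = 0.8296.

0.8296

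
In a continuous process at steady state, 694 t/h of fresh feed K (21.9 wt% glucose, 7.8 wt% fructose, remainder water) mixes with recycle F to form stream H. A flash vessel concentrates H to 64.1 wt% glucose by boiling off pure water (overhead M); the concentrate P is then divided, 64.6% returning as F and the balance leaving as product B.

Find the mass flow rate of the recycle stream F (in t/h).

Overall glucose balance (none leaves overhead): glucose in fresh feed = glucose in product, i.e. 694×0.219 = (1−0.646)·P·0.641.
P = 151.99/(0.641×0.354) = 669.8 t/h.
Recycle F = 0.646×669.8 = 432.69 t/h.

432.7 t/h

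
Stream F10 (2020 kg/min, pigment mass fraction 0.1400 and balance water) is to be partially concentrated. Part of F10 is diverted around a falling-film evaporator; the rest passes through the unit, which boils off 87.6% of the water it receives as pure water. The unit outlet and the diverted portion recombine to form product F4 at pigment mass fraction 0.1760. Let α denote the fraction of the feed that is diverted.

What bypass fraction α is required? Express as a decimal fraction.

0.728

All 2020×0.140 = 282.8 kg/min of pigment reaches F4, so F4 = 282.8/0.176 = 1606.8 kg/min and vapour = 413.18 kg/min.
The evaporator receives (1−α)·2020 of feed at 0.860 water and removes 0.876 of that water:
0.876×0.860×(1−α)×2020 = 413.18
(1−α) = 413.18/1521.8 = 0.2715;  α = 0.7285.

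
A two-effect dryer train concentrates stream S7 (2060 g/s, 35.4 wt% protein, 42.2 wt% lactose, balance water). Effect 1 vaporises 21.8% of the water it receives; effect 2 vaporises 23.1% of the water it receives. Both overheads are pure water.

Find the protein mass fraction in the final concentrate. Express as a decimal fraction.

0.389

water in feed = 2060×0.224 = 461.44 g/s.
After stage 1: water left = (1−0.218)×461.44 = 360.85; stream total = 1959.4 g/s.
After stage 2: water left = (1−0.231)×360.85 = 277.49; final concentrate = 1876.1 g/s.
protein fraction = 729.24/1876.1 = 0.389.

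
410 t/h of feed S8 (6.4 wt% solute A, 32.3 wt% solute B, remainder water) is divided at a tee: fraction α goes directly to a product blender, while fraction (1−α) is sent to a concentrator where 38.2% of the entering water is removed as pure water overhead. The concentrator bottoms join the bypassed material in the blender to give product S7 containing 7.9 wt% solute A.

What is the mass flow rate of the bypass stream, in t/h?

All 410×0.064 = 26.24 t/h of solute A reaches S7, so S7 = 26.24/0.079 = 332.15 t/h and vapour = 77.848 t/h.
The evaporator receives (1−α)·410 of feed at 0.613 water and removes 0.382 of that water:
0.382×0.613×(1−α)×410 = 77.848
(1−α) = 77.848/96.008 = 0.8108;  α = 0.1892.
Bypass flow = 0.1892×410 = 77.552 t/h.

77.55 t/h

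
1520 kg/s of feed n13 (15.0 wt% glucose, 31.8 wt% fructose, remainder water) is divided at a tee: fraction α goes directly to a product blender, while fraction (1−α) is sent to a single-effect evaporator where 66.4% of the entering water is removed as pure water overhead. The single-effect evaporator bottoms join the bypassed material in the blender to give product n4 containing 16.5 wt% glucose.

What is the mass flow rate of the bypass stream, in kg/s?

1129 kg/s

All 1520×0.150 = 228 kg/s of glucose reaches n4, so n4 = 228/0.165 = 1381.8 kg/s and vapour = 138.18 kg/s.
The evaporator receives (1−α)·1520 of feed at 0.532 water and removes 0.664 of that water:
0.664×0.532×(1−α)×1520 = 138.18
(1−α) = 138.18/536.94 = 0.2574;  α = 0.7426.
Bypass flow = 0.7426×1520 = 1128.8 kg/s.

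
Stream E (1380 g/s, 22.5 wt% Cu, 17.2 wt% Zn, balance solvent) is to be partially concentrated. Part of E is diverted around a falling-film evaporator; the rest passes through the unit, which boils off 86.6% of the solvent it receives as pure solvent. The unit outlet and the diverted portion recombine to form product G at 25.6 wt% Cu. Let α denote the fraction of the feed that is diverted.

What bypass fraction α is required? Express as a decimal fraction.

All 1380×0.225 = 310.5 g/s of Cu reaches G, so G = 310.5/0.256 = 1212.9 g/s and vapour = 167.11 g/s.
The evaporator receives (1−α)·1380 of feed at 0.603 solvent and removes 0.866 of that solvent:
0.866×0.603×(1−α)×1380 = 167.11
(1−α) = 167.11/720.63 = 0.2319;  α = 0.7681.

0.768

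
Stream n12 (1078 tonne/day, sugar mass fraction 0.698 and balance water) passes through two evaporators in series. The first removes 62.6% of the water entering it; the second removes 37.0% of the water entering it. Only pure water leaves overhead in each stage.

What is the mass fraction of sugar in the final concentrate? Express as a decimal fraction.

0.907

water in feed = 1078×0.302 = 325.56 tonne/day.
After stage 1: water left = (1−0.626)×325.56 = 121.76; stream total = 874.2 tonne/day.
After stage 2: water left = (1−0.370)×121.76 = 76.708; final concentrate = 829.15 tonne/day.
sugar fraction = 752.44/829.15 = 0.907.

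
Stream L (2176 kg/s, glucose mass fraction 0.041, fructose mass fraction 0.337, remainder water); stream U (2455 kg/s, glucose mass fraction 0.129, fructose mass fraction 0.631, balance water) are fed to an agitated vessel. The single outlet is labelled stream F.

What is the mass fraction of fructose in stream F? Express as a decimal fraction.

0.493

Total flow out = 2176 + 2455 = 4631 kg/s.
fructose in = 2176×0.337 + 2455×0.631 = 2282.4 kg/s.
fructose mass fraction in F = 2282.4/4631 = 0.493.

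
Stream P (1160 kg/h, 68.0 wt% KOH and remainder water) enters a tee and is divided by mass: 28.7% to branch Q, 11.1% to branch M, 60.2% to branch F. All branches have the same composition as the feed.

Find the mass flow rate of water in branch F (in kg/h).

223.5 kg/h

Branch F total = 0.602×1160 = 698.32 kg/h.
water in F = 0.320×698.32 = 223.46 kg/h.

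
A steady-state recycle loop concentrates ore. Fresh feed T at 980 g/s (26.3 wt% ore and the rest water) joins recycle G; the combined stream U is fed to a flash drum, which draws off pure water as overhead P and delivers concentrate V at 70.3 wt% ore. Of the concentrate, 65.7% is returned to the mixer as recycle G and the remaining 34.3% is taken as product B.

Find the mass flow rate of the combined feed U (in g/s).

Overall ore balance (none leaves overhead): ore in fresh feed = ore in product, i.e. 980×0.263 = (1−0.657)·V·0.703.
V = 257.74/(0.703×0.343) = 1068.9 g/s.
Recycle G = 0.657×1068.9 = 702.26 g/s.
Combined feed U = 980 + 702.26 = 1682.3 g/s.

1682 g/s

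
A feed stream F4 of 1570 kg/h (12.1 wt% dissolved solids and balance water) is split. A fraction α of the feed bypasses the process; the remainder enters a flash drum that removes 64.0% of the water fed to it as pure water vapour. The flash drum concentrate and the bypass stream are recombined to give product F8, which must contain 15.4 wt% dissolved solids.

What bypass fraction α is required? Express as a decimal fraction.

All 1570×0.121 = 189.97 kg/h of dissolved solids reaches F8, so F8 = 189.97/0.154 = 1233.6 kg/h and vapour = 336.43 kg/h.
The evaporator receives (1−α)·1570 of feed at 0.879 water and removes 0.640 of that water:
0.640×0.879×(1−α)×1570 = 336.43
(1−α) = 336.43/883.22 = 0.3809;  α = 0.6191.

0.619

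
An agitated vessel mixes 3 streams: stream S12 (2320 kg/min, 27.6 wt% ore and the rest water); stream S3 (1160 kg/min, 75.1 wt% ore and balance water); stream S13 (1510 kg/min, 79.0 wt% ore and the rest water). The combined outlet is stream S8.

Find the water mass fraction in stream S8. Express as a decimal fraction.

Total flow out = 2320 + 1160 + 1510 = 4990 kg/min.
water in = 2320×0.724 + 1160×0.249 + 1510×0.210 = 2285.6 kg/min.
water mass fraction in S8 = 2285.6/4990 = 0.458.

0.458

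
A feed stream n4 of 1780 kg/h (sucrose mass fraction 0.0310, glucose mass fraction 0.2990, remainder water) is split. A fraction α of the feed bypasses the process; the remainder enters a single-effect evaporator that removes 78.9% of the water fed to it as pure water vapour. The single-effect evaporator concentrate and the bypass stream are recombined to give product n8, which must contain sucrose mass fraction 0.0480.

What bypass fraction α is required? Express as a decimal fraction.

0.330

All 1780×0.031 = 55.18 kg/h of sucrose reaches n8, so n8 = 55.18/0.048 = 1149.6 kg/h and vapour = 630.42 kg/h.
The evaporator receives (1−α)·1780 of feed at 0.670 water and removes 0.789 of that water:
0.789×0.670×(1−α)×1780 = 630.42
(1−α) = 630.42/940.96 = 0.6700;  α = 0.3300.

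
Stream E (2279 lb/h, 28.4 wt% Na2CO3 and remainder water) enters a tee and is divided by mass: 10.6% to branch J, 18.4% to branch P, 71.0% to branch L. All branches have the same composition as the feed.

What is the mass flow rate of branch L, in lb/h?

Branch L flow = 0.710×2279 = 1618.1 lb/h.

1618 lb/h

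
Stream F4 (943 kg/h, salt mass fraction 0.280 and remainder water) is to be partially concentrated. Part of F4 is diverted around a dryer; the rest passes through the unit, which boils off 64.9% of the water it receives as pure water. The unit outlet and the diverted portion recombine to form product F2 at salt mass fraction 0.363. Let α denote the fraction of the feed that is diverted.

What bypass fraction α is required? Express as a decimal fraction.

0.511

All 943×0.280 = 264.04 kg/h of salt reaches F2, so F2 = 264.04/0.363 = 727.38 kg/h and vapour = 215.62 kg/h.
The evaporator receives (1−α)·943 of feed at 0.720 water and removes 0.649 of that water:
0.649×0.720×(1−α)×943 = 215.62
(1−α) = 215.62/440.65 = 0.4893;  α = 0.5107.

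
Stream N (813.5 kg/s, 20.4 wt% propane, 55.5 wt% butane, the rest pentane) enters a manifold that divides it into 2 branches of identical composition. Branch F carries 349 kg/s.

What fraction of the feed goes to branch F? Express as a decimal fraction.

0.429

Fraction to F = 349/813.5 = 0.4290.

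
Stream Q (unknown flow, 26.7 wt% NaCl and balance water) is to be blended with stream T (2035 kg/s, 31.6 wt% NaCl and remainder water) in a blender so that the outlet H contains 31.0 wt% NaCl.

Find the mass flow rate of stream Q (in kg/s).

Let Q be the unknown flow. Total out = 2035 + Q.
NaCl balance: 643.06 + 0.267·Q = 0.310·(2035 + Q)
(0.267 − 0.310)·Q = 0.310×2035 − 643.06 = -12.21
Q = -12.21 / -0.043 = 283.95 kg/s

284 kg/s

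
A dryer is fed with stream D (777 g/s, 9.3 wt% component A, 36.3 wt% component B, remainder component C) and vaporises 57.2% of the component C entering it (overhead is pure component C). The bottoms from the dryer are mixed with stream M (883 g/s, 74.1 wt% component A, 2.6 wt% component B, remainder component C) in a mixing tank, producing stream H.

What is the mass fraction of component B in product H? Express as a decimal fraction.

Vapour removed = 0.572×0.544×777 = 241.78 g/s; concentrate = 535.22 g/s.
component B reaching the mixer = 282.05 (from concentrate) + 883×0.026 = 305.01 g/s.
Product flow = 535.22 + 883 = 1418.2 g/s; component B fraction = 0.215.

0.215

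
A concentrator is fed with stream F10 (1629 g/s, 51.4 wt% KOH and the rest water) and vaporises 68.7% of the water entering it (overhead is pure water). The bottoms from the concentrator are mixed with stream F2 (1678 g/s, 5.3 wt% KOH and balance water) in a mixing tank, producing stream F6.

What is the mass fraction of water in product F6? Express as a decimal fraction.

0.665

Vapour removed = 0.687×0.486×1629 = 543.89 g/s; concentrate = 1085.1 g/s.
water reaching the mixer = 247.8 (from concentrate) + 1678×0.947 = 1836.9 g/s.
Product flow = 1085.1 + 1678 = 2763.1 g/s; water fraction = 0.665.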